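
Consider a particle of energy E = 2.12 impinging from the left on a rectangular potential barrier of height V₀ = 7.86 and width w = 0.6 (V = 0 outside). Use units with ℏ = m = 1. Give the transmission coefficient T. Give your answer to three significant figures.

E < V₀: inside the barrier ψ ∝ e^{±κx} with κ = √(2m(V₀ − E))/ℏ = 3.388.
κw = 2.033, sinh(κw) = 3.753.
The exact tunnelling result is T⁻¹ = 1 + V₀² sinh²(κw) / [4E(V₀ − E)] = 18.87, so T = 0.0530.

T = 0.0530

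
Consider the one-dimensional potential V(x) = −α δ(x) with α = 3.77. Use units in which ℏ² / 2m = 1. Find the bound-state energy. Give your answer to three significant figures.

E = -3.55

For x ≠ 0 the bound state is ψ ∝ e^{−κ|x|}; integrating the TISE across the delta gives the cusp condition 2κ = 2mα/ℏ², so κ = 1.885.
Then E = −ℏ²κ²/(2m) = −mα²/(2ℏ²) = -3.553.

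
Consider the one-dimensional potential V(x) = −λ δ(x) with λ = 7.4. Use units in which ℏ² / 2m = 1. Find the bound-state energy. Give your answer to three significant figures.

E = -13.7

For x ≠ 0 the bound state is ψ ∝ e^{−κ|x|}; integrating the TISE across the delta gives the cusp condition 2κ = 2mλ/ℏ², so κ = 3.700.
Then E = −ℏ²κ²/(2m) = −mλ²/(2ℏ²) = -13.69.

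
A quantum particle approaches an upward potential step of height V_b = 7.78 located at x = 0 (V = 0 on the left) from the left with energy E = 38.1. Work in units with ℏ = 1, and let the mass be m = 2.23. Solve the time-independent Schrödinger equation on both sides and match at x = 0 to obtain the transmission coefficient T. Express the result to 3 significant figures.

On each side the TISE gives plane waves with k = √(2m(E − V))/ℏ: k₁ = √(2·2.23·38.1) = 13.04, k₂ = √(2·2.23·30.32) = 11.63.
Continuity of ψ and ψ′ at the step yields the reflection amplitude r = (k₁ − k₂)/(k₁ + k₂) = 0.05704; thus R = |r|² = 0.003254, T = 0.9967.

T = 0.997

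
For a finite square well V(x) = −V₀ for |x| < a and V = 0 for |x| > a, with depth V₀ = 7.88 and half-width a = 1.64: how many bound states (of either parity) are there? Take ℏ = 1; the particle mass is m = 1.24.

Define the well-strength parameter z₀ = (a/ℏ)√(2mV₀) = 1.64 × √(2·1.24·7.88) = 7.250.
A new bound state (alternating even/odd) appears each time z₀ passes a multiple of π/2, so N = ⌊2z₀/π⌋ + 1 = ⌊4.615⌋ + 1 = 5.

N = 5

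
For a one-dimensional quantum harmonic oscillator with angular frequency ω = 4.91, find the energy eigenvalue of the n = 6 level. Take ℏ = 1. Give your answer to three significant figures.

E = 31.9

The oscillator eigenvalues are E_n = ℏω(n + ½), so E_6 = 4.91 × 6.5 = 31.92.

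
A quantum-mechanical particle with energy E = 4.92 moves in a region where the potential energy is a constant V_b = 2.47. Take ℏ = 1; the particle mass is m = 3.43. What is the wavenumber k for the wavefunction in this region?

With E > V_b the solution is oscillatory, ψ ∝ e^{±ikx} with k = √(2m(E − V_b))/ℏ.
k = √(2 × 3.43 × 2.45) = 4.100.

k = 4.10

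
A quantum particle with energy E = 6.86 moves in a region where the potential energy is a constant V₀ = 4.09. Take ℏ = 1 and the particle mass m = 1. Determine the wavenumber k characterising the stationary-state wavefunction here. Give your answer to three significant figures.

k = 2.35

With E > V₀ the solution is oscillatory, ψ ∝ e^{±ikx} with k = √(2m(E − V₀))/ℏ.
k = √(2 × 1 × 2.77) = 2.354.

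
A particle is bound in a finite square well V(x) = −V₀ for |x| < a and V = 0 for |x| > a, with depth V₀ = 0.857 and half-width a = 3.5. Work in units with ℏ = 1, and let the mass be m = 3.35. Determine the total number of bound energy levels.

The dimensionless depth is z₀ = a√(2mV₀)/ℏ = 3.5 × √(5.742) = 8.387.
A new bound state (alternating even/odd) appears each time z₀ passes a multiple of π/2, so N = ⌊2z₀/π⌋ + 1 = ⌊5.339⌋ + 1 = 6.

N = 6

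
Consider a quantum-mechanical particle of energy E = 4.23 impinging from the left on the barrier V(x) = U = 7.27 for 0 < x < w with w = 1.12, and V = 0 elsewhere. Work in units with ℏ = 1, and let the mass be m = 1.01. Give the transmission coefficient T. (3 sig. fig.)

E < U: inside the barrier ψ ∝ e^{±κx} with κ = √(2m(U − E))/ℏ = 2.478.
κw = 2.775, sinh(κw) = 7.992.
The exact tunnelling result is T⁻¹ = 1 + U² sinh²(κw) / [4E(U − E)] = 66.62, so T = 0.0150.

T = 0.0150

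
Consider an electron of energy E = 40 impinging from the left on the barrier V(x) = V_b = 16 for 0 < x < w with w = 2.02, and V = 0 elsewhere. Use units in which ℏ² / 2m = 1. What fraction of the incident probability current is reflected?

E > V_b: inside the barrier k₂ = √(2m(E − V_b))/ℏ = 4.899, k₂w = 9.896.
Matching at both interfaces gives T⁻¹ = 1 + V_b² sin²(k₂w) / [4E(E − V_b)] = 1.014, hence T = 0.986.
R = 1 − T = 0.0136.

R = 0.0136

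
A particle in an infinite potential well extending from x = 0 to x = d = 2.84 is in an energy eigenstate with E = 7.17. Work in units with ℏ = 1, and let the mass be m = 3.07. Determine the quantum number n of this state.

n = 6

For an infinite well E_n = n²π²ℏ²/(2md²), so n = (d/πℏ)√(2mE).
n = (2.84/π) × √(2 × 3.07 × 7.17) = 5.998 → n = 6.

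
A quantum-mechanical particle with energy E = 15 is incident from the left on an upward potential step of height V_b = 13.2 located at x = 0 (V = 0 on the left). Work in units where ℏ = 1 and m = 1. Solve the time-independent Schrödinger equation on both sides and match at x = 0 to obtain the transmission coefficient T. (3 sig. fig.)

T = 0.764

The wavenumbers are k₁ = √(2mE)/ℏ = 5.477 on the left and k₂ = √(2m(E − V_b))/ℏ = 1.897 on the right.
Matching ψ and ψ′ at x = 0 gives r = (k₁ − k₂)/(k₁ + k₂), so R = r² = 0.2356 and T = 1 − R = 0.7644.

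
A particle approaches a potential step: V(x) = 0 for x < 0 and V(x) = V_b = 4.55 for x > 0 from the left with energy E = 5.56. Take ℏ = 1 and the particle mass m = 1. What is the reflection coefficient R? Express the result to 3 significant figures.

R = 0.162

The wavenumbers are k₁ = √(2mE)/ℏ = 3.335 on the left and k₂ = √(2m(E − V_b))/ℏ = 1.421 on the right.
Continuity of ψ and ψ′ at the step yields the reflection amplitude r = (k₁ − k₂)/(k₁ + k₂) = 0.4023; thus R = |r|² = 0.1619, T = 0.8381.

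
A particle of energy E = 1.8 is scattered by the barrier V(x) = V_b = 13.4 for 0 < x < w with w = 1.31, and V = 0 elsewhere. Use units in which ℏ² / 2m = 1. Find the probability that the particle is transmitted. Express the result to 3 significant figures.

Since E < V_b the interior solution is evanescent with decay constant κ = √(2m(V_b − E))/ℏ = 3.406.
κw = 4.462, sinh(κw) = 43.31.
Matching ψ, ψ′ at both faces gives T = [1 + V_b² sinh²(κw) / (4E(V_b − E))]⁻¹ = 1/4034 = 0.000248.

T = 0.000248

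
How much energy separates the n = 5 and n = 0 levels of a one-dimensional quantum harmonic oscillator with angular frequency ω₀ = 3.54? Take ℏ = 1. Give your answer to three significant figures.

E_n = ℏω₀(n + ½), so ΔE = (5 − 0) ℏω₀ = 5 × 3.54 = 17.70.

ΔE = 17.7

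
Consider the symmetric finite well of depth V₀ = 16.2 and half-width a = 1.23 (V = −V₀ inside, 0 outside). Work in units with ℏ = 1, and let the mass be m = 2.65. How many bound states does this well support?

N = 8

Define the well-strength parameter z₀ = (a/ℏ)√(2mV₀) = 1.23 × √(2·2.65·16.2) = 11.40.
The even/odd transcendental equations gain one root per π/2 in z₀, giving N = 1 + ⌊2z₀/π⌋ = 1 + ⌊7.256⌋ = 8.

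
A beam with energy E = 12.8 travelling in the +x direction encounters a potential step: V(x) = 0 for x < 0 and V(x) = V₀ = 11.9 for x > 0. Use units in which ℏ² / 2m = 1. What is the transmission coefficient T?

T = 0.663

On each side the TISE gives plane waves with k = √(2m(E − V))/ℏ: k₁ = √(2·½·12.8) = 3.578, k₂ = √(2·½·0.9) = 0.9487.
Continuity of ψ and ψ′ at the step yields the reflection amplitude r = (k₁ − k₂)/(k₁ + k₂) = 0.5808; thus R = |r|² = 0.3374, T = 0.6626.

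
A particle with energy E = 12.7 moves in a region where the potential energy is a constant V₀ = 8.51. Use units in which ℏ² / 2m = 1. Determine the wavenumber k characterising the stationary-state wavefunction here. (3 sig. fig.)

With E > V₀ the solution is oscillatory, ψ ∝ e^{±ikx} with k = √(2m(E − V₀))/ℏ.
k = √(2 × 0.5 × 4.19) = 2.047.

k = 2.05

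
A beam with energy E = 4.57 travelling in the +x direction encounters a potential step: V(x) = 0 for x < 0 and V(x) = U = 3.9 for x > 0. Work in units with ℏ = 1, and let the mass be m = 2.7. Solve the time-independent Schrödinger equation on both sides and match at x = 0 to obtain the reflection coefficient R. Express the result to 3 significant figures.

The wavenumbers are k₁ = √(2mE)/ℏ = 4.968 on the left and k₂ = √(2m(E − U))/ℏ = 1.902 on the right.
Matching ψ and ψ′ at x = 0 gives r = (k₁ − k₂)/(k₁ + k₂), so R = r² = 0.1991 and T = 1 − R = 0.8009.

R = 0.199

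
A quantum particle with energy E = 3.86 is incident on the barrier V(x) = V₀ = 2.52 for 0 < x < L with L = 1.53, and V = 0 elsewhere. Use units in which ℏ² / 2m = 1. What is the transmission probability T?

T = 0.772

E > V₀: inside the barrier k₂ = √(2m(E − V₀))/ℏ = 1.158, k₂L = 1.771.
Matching at both interfaces gives T⁻¹ = 1 + V₀² sin²(k₂L) / [4E(E − V₀)] = 1.295, hence T = 0.772.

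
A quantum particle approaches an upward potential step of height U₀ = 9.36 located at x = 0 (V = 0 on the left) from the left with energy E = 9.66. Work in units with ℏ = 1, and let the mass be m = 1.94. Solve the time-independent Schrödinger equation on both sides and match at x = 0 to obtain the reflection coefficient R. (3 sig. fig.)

On each side the TISE gives plane waves with k = √(2m(E − V))/ℏ: k₁ = √(2·1.94·9.66) = 6.122, k₂ = √(2·1.94·0.3) = 1.079.
Matching ψ and ψ′ at x = 0 gives r = (k₁ − k₂)/(k₁ + k₂), so R = r² = 0.4905 and T = 1 − R = 0.5095.

R = 0.490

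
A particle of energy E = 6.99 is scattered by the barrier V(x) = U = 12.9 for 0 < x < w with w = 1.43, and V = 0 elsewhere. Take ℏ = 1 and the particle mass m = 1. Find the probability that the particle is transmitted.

Since E < U the interior solution is evanescent with decay constant κ = √(2m(U − E))/ℏ = 3.438.
κw = 4.916, sinh(κw) = 68.25.
Matching ψ, ψ′ at both faces gives T = [1 + U² sinh²(κw) / (4E(U − E))]⁻¹ = 1/4692 = 0.000213.

T = 0.000213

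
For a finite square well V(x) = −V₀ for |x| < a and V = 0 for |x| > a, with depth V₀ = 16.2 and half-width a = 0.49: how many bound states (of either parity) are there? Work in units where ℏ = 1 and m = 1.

N = 2

Define the well-strength parameter z₀ = (a/ℏ)√(2mV₀) = 0.49 × √(2·1·16.2) = 2.789.
A new bound state (alternating even/odd) appears each time z₀ passes a multiple of π/2, so N = ⌊2z₀/π⌋ + 1 = ⌊1.776⌋ + 1 = 2.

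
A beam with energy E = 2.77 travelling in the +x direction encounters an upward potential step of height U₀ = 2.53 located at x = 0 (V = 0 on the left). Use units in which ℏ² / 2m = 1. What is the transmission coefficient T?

T = 0.703

On each side the TISE gives plane waves with k = √(2m(E − V))/ℏ: k₁ = √(2·½·2.77) = 1.664, k₂ = √(2·½·0.24) = 0.4899.
Matching ψ and ψ′ at x = 0 gives r = (k₁ − k₂)/(k₁ + k₂), so R = r² = 0.2972 and T = 1 − R = 0.7028.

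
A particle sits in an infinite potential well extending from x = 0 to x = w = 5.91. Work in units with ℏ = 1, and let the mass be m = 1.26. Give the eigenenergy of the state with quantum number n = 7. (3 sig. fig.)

E = 5.49

The infinite-well eigenfunctions ψ_n = √(2/w) sin(nπx/w) vanish at both walls, giving E_n = n²π²ℏ²/(2mw²).
E_7 = 7² × π² / (2 × 1.26 × 5.91²) = 5.494.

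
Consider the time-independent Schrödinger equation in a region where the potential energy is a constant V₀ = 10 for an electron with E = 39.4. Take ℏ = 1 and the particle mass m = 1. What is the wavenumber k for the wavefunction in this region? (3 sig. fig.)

k = 7.67

With E > V₀ the solution is oscillatory, ψ ∝ e^{±ikx} with k = √(2m(E − V₀))/ℏ.
k = √(2 × 1 × 29.4) = 7.668.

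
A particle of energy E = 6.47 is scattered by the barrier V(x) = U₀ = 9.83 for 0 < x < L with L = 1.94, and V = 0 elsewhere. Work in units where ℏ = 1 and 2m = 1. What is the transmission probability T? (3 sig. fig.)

Since E < U₀ the interior solution is evanescent with decay constant κ = √(2m(U₀ − E))/ℏ = 1.833.
κL = 3.556, sinh(κL) = 17.50.
The exact tunnelling result is T⁻¹ = 1 + U₀² sinh²(κL) / [4E(U₀ − E)] = 341.3, so T = 0.00293.

T = 0.00293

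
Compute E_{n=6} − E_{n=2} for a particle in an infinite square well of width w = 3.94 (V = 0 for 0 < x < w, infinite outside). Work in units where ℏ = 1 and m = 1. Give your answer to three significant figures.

ΔE = 10.2

E_n = n²π²ℏ²/(2mw²), so ΔE = (6² − 2²) π²ℏ²/(2mw²).
ΔE = 32 × π² / (2 × 1 × 3.94²) = 10.17.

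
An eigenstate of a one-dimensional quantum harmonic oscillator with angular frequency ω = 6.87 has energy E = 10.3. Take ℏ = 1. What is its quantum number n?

E_n = ℏω(n + ½) ⇒ n = E/(ℏω) − ½ = 10.3/6.87 − 0.5 = 0.999 → n = 1.

n = 1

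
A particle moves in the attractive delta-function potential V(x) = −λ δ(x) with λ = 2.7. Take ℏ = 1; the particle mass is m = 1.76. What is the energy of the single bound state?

For x ≠ 0 the bound state is ψ ∝ e^{−κ|x|}; integrating the TISE across the delta gives the cusp condition 2κ = 2mλ/ℏ², so κ = 4.752.
Then E = −ℏ²κ²/(2m) = −mλ²/(2ℏ²) = -6.415.

E = -6.42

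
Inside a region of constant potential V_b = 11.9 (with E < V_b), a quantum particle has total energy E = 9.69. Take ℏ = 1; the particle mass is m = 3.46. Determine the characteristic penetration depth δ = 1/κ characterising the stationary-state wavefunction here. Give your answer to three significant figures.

Since E < V_b the TISE in this region is ψ'' = κ²ψ with κ = √(2m(V_b − E))/ℏ.
κ = √(2 × 3.46 × 2.21) = 3.911. The penetration depth is δ = 1/κ = 0.256.

δ = 0.256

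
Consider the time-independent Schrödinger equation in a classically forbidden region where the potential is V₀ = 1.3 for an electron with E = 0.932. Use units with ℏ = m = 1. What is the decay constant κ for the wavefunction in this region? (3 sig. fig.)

κ = 0.858

Since E < V₀ the TISE in this region is ψ'' = κ²ψ with κ = √(2m(V₀ − E))/ℏ.
κ = √(2 × 1 × 0.368) = 0.8579.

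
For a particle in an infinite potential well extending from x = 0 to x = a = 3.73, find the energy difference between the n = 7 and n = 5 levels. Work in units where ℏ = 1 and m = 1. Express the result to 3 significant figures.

E_n = n²π²ℏ²/(2ma²), so ΔE = (7² − 5²) π²ℏ²/(2ma²).
ΔE = 24 × π² / (2 × 1 × 3.73²) = 8.513.

ΔE = 8.51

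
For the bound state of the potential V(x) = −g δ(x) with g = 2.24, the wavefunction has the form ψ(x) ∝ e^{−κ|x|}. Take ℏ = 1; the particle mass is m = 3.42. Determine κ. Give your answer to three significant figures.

Integrating the TISE across x = 0 gives the cusp condition ψ'(0⁺) − ψ'(0⁻) = −(2mg/ℏ²)ψ(0).
With ψ ∝ e^{−κ|x|} this yields −2κ = −2mg/ℏ², so κ = mg/ℏ² = 7.661.

κ = 7.66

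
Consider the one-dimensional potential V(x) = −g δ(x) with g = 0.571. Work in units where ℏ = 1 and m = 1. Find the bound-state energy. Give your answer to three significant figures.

E = -0.163

The bound state is ψ(x) = √κ e^{−κ|x|}. The derivative jump ψ'(0⁺) − ψ'(0⁻) = −(2mg/ℏ²)ψ(0) fixes κ = mg/ℏ² = 0.5710.
Then E = −ℏ²κ²/(2m) = −mg²/(2ℏ²) = -0.1630.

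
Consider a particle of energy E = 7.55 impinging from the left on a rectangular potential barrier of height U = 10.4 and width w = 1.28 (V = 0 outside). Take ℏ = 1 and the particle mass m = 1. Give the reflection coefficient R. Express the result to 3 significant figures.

R = 0.993

E < U: inside the barrier ψ ∝ e^{±κx} with κ = √(2m(U − E))/ℏ = 2.387.
κw = 3.056, sinh(κw) = 10.60.
Matching ψ, ψ′ at both faces gives T = [1 + U² sinh²(κw) / (4E(U − E))]⁻¹ = 1/142.1 = 0.00704.
R = 1 − T = 0.993.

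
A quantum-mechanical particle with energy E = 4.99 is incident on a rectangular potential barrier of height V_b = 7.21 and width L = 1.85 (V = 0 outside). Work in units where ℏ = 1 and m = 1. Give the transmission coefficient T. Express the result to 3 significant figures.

T = 0.00140

Since E < V_b the interior solution is evanescent with decay constant κ = √(2m(V_b − E))/ℏ = 2.107.
κL = 3.898, sinh(κL) = 24.65.
Matching ψ, ψ′ at both faces gives T = [1 + V_b² sinh²(κL) / (4E(V_b − E))]⁻¹ = 1/713.6 = 0.00140.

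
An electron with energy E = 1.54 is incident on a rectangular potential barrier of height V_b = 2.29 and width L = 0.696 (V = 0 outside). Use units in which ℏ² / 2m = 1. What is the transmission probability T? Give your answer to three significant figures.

E < V_b: inside the barrier ψ ∝ e^{±κx} with κ = √(2m(V_b − E))/ℏ = 0.8660.
κL = 0.6028, sinh(κL) = 0.6399.
The exact tunnelling result is T⁻¹ = 1 + V_b² sinh²(κL) / [4E(V_b − E)] = 1.465, so T = 0.683.

T = 0.683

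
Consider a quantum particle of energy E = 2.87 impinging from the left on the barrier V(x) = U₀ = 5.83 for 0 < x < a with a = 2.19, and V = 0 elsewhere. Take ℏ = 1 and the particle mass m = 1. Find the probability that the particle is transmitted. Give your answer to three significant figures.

T = 0.0000941

E < U₀: inside the barrier ψ ∝ e^{±κx} with κ = √(2m(U₀ − E))/ℏ = 2.433.
κa = 5.328, sinh(κa) = 103.1.
Matching ψ, ψ′ at both faces gives T = [1 + U₀² sinh²(κa) / (4E(U₀ − E))]⁻¹ = 1/10630 = 0.0000941.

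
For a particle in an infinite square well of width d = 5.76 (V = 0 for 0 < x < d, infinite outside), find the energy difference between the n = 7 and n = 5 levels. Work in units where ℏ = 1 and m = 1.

E_n = n²π²ℏ²/(2md²), so ΔE = (7² − 5²) π²ℏ²/(2md²).
ΔE = 24 × π² / (2 × 1 × 5.76²) = 3.570.

ΔE = 3.57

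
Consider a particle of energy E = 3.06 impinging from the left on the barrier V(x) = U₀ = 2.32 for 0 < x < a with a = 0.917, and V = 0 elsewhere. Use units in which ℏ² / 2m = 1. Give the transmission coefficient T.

T = 0.770

Above the barrier the interior wavenumber is k₂ = √(2m(E − U₀))/ℏ = 0.8602, giving phase k₂a = 0.7888.
T = [1 + U₀² sin²(k₂a) / (4E(E − U₀))]⁻¹ = 1/1.299 = 0.770.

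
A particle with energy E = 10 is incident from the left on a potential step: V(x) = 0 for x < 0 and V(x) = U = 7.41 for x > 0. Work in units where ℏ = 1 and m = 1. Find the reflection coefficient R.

On each side the TISE gives plane waves with k = √(2m(E − V))/ℏ: k₁ = √(2·1·10) = 4.472, k₂ = √(2·1·2.59) = 2.276.
Continuity of ψ and ψ′ at the step yields the reflection amplitude r = (k₁ − k₂)/(k₁ + k₂) = 0.3255; thus R = |r|² = 0.1059, T = 0.8941.

R = 0.106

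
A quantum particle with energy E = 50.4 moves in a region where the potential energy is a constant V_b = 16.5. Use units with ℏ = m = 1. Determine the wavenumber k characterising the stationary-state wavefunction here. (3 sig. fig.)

With E > V_b the solution is oscillatory, ψ ∝ e^{±ikx} with k = √(2m(E − V_b))/ℏ.
k = √(2 × 1 × 33.9) = 8.234.

k = 8.23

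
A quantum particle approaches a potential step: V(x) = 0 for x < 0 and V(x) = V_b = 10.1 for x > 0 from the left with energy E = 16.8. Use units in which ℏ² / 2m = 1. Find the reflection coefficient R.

On each side the TISE gives plane waves with k = √(2m(E − V))/ℏ: k₁ = √(2·½·16.8) = 4.099, k₂ = √(2·½·6.7) = 2.588.
Continuity of ψ and ψ′ at the step yields the reflection amplitude r = (k₁ − k₂)/(k₁ + k₂) = 0.2259; thus R = |r|² = 0.05101, T = 0.9490.

R = 0.0510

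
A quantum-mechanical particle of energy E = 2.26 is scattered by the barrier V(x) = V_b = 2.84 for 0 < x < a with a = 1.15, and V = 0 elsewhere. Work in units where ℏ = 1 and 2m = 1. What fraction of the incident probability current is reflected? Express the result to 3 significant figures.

E < V_b: inside the barrier ψ ∝ e^{±κx} with κ = √(2m(V_b − E))/ℏ = 0.7616.
κa = 0.8758, sinh(κa) = 0.9922.
The exact tunnelling result is T⁻¹ = 1 + V_b² sinh²(κa) / [4E(V_b − E)] = 2.514, so T = 0.398.
R = 1 − T = 0.602.

R = 0.602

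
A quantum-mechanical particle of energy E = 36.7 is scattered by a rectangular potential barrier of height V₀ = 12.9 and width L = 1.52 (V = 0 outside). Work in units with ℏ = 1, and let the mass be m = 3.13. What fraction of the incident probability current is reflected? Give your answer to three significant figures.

R = 0.00405

E > V₀: inside the barrier k₂ = √(2m(E − V₀))/ℏ = 12.21, k₂L = 18.55.
T = [1 + V₀² sin²(k₂L) / (4E(E − V₀))]⁻¹ = 1/1.004 = 0.996.
R = 1 − T = 0.00405.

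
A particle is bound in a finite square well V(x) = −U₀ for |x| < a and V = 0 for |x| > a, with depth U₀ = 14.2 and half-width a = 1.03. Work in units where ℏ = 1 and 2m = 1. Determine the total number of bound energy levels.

N = 3

Define the well-strength parameter z₀ = (a/ℏ)√(2mU₀) = 1.03 × √(2·0.5·14.2) = 3.881.
A new bound state (alternating even/odd) appears each time z₀ passes a multiple of π/2, so N = ⌊2z₀/π⌋ + 1 = ⌊2.471⌋ + 1 = 3.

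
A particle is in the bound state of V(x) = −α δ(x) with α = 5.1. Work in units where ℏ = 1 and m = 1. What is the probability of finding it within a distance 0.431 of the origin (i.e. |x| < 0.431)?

The normalised bound state is ψ = √κ e^{−κ|x|} with κ = mα/ℏ² = 5.100.
P(|x| < d) = ∫_{−d}^{d} κ e^{−2κ|x|} dx = 1 − e^{−2κd} = 1 − e^{−4.396} = 0.9877.

P = 0.988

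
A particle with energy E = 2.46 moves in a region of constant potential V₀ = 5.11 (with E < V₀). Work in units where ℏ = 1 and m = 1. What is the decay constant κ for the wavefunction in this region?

Since E < V₀ the TISE in this region is ψ'' = κ²ψ with κ = √(2m(V₀ − E))/ℏ.
κ = √(2 × 1 × 2.65) = 2.302.

κ = 2.30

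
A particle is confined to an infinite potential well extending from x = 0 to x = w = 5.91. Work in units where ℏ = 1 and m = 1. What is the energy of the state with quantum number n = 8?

E = 9.04

Requiring ψ(0) = ψ(w) = 0 quantises k = nπ/w, hence E_n = ℏ²k²/2m = n²π²ℏ²/(2mw²).
E_8 = 8² × π² / (2 × 1 × 5.91²) = 9.042.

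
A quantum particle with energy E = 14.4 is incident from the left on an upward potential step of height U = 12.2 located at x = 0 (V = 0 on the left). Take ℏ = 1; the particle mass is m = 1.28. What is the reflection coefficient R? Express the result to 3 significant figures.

R = 0.192

The wavenumbers are k₁ = √(2mE)/ℏ = 6.072 on the left and k₂ = √(2m(E − U))/ℏ = 2.373 on the right.
Matching ψ and ψ′ at x = 0 gives r = (k₁ − k₂)/(k₁ + k₂), so R = r² = 0.1918 and T = 1 − R = 0.8082.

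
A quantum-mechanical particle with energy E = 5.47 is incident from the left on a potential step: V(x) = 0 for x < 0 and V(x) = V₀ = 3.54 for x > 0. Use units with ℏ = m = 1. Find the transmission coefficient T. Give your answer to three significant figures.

On each side the TISE gives plane waves with k = √(2m(E − V))/ℏ: k₁ = √(2·1·5.47) = 3.308, k₂ = √(2·1·1.93) = 1.965.
Matching ψ and ψ′ at x = 0 gives r = (k₁ − k₂)/(k₁ + k₂), so R = r² = 0.06488 and T = 1 − R = 0.9351.

T = 0.935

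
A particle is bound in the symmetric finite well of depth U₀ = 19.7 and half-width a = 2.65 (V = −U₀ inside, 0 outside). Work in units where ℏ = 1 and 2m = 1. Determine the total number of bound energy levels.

N = 8

Define the well-strength parameter z₀ = (a/ℏ)√(2mU₀) = 2.65 × √(2·0.5·19.7) = 11.76.
A new bound state (alternating even/odd) appears each time z₀ passes a multiple of π/2, so N = ⌊2z₀/π⌋ + 1 = ⌊7.488⌋ + 1 = 8.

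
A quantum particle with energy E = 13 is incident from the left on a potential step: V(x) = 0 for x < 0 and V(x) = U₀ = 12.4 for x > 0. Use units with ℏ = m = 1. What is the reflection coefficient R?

The wavenumbers are k₁ = √(2mE)/ℏ = 5.099 on the left and k₂ = √(2m(E − U₀))/ℏ = 1.095 on the right.
Continuity of ψ and ψ′ at the step yields the reflection amplitude r = (k₁ − k₂)/(k₁ + k₂) = 0.6463; thus R = |r|² = 0.4177, T = 0.5823.

R = 0.418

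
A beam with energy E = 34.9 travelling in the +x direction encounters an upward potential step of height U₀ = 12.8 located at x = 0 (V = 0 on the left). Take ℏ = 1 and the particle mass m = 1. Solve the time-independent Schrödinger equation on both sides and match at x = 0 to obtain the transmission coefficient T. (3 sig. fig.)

On each side the TISE gives plane waves with k = √(2m(E − V))/ℏ: k₁ = √(2·1·34.9) = 8.355, k₂ = √(2·1·22.1) = 6.648.
Matching ψ and ψ′ at x = 0 gives r = (k₁ − k₂)/(k₁ + k₂), so R = r² = 0.01294 and T = 1 − R = 0.9871.

T = 0.987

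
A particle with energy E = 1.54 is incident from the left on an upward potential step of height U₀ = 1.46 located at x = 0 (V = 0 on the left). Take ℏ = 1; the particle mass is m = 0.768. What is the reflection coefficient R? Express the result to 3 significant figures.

R = 0.395

The wavenumbers are k₁ = √(2mE)/ℏ = 1.538 on the left and k₂ = √(2m(E − U₀))/ℏ = 0.3505 on the right.
Continuity of ψ and ψ′ at the step yields the reflection amplitude r = (k₁ − k₂)/(k₁ + k₂) = 0.6288; thus R = |r|² = 0.3954, T = 0.6046.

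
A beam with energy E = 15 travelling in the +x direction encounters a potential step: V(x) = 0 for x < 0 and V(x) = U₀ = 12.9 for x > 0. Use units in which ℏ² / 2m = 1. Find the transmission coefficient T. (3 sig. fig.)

The wavenumbers are k₁ = √(2mE)/ℏ = 3.873 on the left and k₂ = √(2m(E − U₀))/ℏ = 1.449 on the right.
Matching ψ and ψ′ at x = 0 gives r = (k₁ − k₂)/(k₁ + k₂), so R = r² = 0.2074 and T = 1 − R = 0.7926.

T = 0.793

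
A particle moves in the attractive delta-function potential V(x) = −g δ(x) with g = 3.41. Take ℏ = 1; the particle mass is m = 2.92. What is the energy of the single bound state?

The bound state is ψ(x) = √κ e^{−κ|x|}. The derivative jump ψ'(0⁺) − ψ'(0⁻) = −(2mg/ℏ²)ψ(0) fixes κ = mg/ℏ² = 9.957.
Then E = −ℏ²κ²/(2m) = −mg²/(2ℏ²) = -16.98.

E = -17.0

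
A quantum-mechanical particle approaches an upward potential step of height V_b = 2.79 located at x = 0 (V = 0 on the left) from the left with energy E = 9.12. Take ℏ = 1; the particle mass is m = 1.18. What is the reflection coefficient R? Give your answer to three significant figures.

The wavenumbers are k₁ = √(2mE)/ℏ = 4.639 on the left and k₂ = √(2m(E − V_b))/ℏ = 3.865 on the right.
Matching ψ and ψ′ at x = 0 gives r = (k₁ − k₂)/(k₁ + k₂), so R = r² = 0.008288 and T = 1 − R = 0.9917.

R = 0.00829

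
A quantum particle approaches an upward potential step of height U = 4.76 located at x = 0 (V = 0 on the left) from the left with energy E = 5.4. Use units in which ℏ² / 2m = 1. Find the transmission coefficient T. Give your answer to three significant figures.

T = 0.762

The wavenumbers are k₁ = √(2mE)/ℏ = 2.324 on the left and k₂ = √(2m(E − U))/ℏ = 0.8000 on the right.
Matching ψ and ψ′ at x = 0 gives r = (k₁ − k₂)/(k₁ + k₂), so R = r² = 0.2380 and T = 1 − R = 0.7620.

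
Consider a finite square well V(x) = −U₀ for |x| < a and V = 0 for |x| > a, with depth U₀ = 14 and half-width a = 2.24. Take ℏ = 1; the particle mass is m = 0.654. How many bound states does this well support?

N = 7

Define the well-strength parameter z₀ = (a/ℏ)√(2mU₀) = 2.24 × √(2·0.654·14) = 9.586.
A new bound state (alternating even/odd) appears each time z₀ passes a multiple of π/2, so N = ⌊2z₀/π⌋ + 1 = ⌊6.102⌋ + 1 = 7.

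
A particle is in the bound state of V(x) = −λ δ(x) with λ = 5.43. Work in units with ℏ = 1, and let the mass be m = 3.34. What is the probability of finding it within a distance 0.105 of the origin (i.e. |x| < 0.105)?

P = 0.978

The normalised bound state is ψ = √κ e^{−κ|x|} with κ = mλ/ℏ² = 18.14.
P(|x| < d) = ∫_{−d}^{d} κ e^{−2κ|x|} dx = 1 − e^{−2κd} = 1 − e^{−3.809} = 0.9778.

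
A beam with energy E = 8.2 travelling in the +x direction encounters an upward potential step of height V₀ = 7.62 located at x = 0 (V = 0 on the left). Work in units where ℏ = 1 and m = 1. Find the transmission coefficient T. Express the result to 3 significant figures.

T = 0.664

On each side the TISE gives plane waves with k = √(2m(E − V))/ℏ: k₁ = √(2·1·8.2) = 4.050, k₂ = √(2·1·0.58) = 1.077.
Matching ψ and ψ′ at x = 0 gives r = (k₁ − k₂)/(k₁ + k₂), so R = r² = 0.3362 and T = 1 − R = 0.6638.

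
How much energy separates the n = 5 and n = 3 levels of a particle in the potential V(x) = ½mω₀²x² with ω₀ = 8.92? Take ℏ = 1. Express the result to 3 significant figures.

E_n = ℏω₀(n + ½), so ΔE = (5 − 3) ℏω₀ = 2 × 8.92 = 17.84.

ΔE = 17.8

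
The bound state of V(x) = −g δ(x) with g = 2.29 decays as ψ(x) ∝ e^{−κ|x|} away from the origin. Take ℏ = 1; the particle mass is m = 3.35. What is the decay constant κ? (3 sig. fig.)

κ = 7.67

Integrating the TISE across x = 0 gives the cusp condition ψ'(0⁺) − ψ'(0⁻) = −(2mg/ℏ²)ψ(0).
With ψ ∝ e^{−κ|x|} this yields −2κ = −2mg/ℏ², so κ = mg/ℏ² = 7.672.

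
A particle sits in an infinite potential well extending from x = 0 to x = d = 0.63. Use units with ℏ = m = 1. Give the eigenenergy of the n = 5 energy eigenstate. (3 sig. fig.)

E = 311

Requiring ψ(0) = ψ(d) = 0 quantises k = nπ/d, hence E_n = ℏ²k²/2m = n²π²ℏ²/(2md²).
E_5 = 5² × π² / (2 × 1 × 0.63²) = 310.8.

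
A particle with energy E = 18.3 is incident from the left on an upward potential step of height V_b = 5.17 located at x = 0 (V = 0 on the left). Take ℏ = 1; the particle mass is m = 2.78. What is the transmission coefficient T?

T = 0.993

On each side the TISE gives plane waves with k = √(2m(E − V))/ℏ: k₁ = √(2·2.78·18.3) = 10.09, k₂ = √(2·2.78·13.13) = 8.544.
Matching ψ and ψ′ at x = 0 gives r = (k₁ − k₂)/(k₁ + k₂), so R = r² = 0.006858 and T = 1 − R = 0.9931.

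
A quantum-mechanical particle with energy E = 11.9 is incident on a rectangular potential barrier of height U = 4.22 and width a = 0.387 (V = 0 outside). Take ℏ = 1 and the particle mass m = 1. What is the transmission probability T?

T = 0.954

E > U: inside the barrier k₂ = √(2m(E − U))/ℏ = 3.919, k₂a = 1.517.
Matching at both interfaces gives T⁻¹ = 1 + U² sin²(k₂a) / [4E(E − U)] = 1.049, hence T = 0.954.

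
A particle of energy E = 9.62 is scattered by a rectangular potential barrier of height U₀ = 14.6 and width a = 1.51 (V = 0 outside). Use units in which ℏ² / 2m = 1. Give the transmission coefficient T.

T = 0.00425

E < U₀: inside the barrier ψ ∝ e^{±κx} with κ = √(2m(U₀ − E))/ℏ = 2.232.
κa = 3.370, sinh(κa) = 14.52.
Matching ψ, ψ′ at both faces gives T = [1 + U₀² sinh²(κa) / (4E(U₀ − E))]⁻¹ = 1/235.4 = 0.00425.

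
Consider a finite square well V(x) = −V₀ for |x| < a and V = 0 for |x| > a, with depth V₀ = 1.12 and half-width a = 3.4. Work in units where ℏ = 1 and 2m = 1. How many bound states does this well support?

Define the well-strength parameter z₀ = (a/ℏ)√(2mV₀) = 3.4 × √(2·0.5·1.12) = 3.598.
The even/odd transcendental equations gain one root per π/2 in z₀, giving N = 1 + ⌊2z₀/π⌋ = 1 + ⌊2.291⌋ = 3.

N = 3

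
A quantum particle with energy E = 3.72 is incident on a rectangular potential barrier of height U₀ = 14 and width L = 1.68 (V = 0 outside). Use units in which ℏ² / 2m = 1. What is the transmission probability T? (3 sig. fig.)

Since E < U₀ the interior solution is evanescent with decay constant κ = √(2m(U₀ − E))/ℏ = 3.206.
κL = 5.386, sinh(κL) = 109.2.
Matching ψ, ψ′ at both faces gives T = [1 + U₀² sinh²(κL) / (4E(U₀ − E))]⁻¹ = 1/15280 = 0.0000654.

T = 0.0000654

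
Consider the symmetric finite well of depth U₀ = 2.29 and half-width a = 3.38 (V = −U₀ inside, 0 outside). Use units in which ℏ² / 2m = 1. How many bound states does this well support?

N = 4

The dimensionless depth is z₀ = a√(2mU₀)/ℏ = 3.38 × √(2.290) = 5.115.
The even/odd transcendental equations gain one root per π/2 in z₀, giving N = 1 + ⌊2z₀/π⌋ = 1 + ⌊3.256⌋ = 4.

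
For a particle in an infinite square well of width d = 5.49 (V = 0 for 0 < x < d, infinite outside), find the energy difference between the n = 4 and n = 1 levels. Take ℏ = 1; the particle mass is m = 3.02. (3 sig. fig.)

ΔE = 0.813

E_n = n²π²ℏ²/(2md²), so ΔE = (4² − 1²) π²ℏ²/(2md²).
ΔE = 15 × π² / (2 × 3.02 × 5.49²) = 0.8132.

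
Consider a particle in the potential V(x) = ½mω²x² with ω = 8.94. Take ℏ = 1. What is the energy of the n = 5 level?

E = 49.2

Using E_n = (n + ½)ℏω: E_5 = 5.5 × 8.94 = 49.17.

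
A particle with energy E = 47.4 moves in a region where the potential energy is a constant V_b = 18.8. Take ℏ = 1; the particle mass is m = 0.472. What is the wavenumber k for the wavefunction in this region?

k = 5.20

With E > V_b the solution is oscillatory, ψ ∝ e^{±ikx} with k = √(2m(E − V_b))/ℏ.
k = √(2 × 0.472 × 28.6) = 5.196.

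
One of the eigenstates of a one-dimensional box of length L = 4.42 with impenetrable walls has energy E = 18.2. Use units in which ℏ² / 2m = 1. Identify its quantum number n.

For an infinite well E_n = n²π²ℏ²/(2mL²), so n = (L/πℏ)√(2mE).
n = (4.42/π) × √(2 × 0.5 × 18.2) = 6.002 → n = 6.

n = 6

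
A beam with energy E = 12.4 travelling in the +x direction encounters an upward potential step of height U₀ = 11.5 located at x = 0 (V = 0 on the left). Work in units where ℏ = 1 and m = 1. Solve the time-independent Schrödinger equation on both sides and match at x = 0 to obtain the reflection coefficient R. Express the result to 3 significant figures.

R = 0.331

On each side the TISE gives plane waves with k = √(2m(E − V))/ℏ: k₁ = √(2·1·12.4) = 4.980, k₂ = √(2·1·0.9) = 1.342.
Continuity of ψ and ψ′ at the step yields the reflection amplitude r = (k₁ − k₂)/(k₁ + k₂) = 0.5755; thus R = |r|² = 0.3312, T = 0.6688.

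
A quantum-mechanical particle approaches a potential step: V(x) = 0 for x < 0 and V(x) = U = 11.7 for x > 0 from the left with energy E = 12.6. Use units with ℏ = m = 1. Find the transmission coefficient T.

T = 0.666

The wavenumbers are k₁ = √(2mE)/ℏ = 5.020 on the left and k₂ = √(2m(E − U))/ℏ = 1.342 on the right.
Continuity of ψ and ψ′ at the step yields the reflection amplitude r = (k₁ − k₂)/(k₁ + k₂) = 0.5782; thus R = |r|² = 0.3343, T = 0.6657.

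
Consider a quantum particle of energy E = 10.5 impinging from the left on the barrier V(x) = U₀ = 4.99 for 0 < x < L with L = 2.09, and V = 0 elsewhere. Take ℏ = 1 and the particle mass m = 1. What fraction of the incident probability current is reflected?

E > U₀: inside the barrier k₂ = √(2m(E − U₀))/ℏ = 3.320, k₂L = 6.938.
T = [1 + U₀² sin²(k₂L) / (4E(E − U₀))]⁻¹ = 1/1.040 = 0.962.
R = 1 − T = 0.0384.

R = 0.0384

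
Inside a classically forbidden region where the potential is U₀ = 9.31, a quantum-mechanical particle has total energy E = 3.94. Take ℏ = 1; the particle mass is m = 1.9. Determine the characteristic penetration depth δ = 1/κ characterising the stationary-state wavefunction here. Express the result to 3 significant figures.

Since E < U₀ the TISE in this region is ψ'' = κ²ψ with κ = √(2m(U₀ − E))/ℏ.
κ = √(2 × 1.9 × 5.37) = 4.517. The penetration depth is δ = 1/κ = 0.221.

δ = 0.221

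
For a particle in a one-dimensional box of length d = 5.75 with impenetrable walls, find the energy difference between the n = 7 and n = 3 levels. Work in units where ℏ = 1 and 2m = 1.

ΔE = 11.9

E_n = n²π²ℏ²/(2md²), so ΔE = (7² − 3²) π²ℏ²/(2md²).
ΔE = 40 × π² / (2 × 0.5 × 5.75²) = 11.94.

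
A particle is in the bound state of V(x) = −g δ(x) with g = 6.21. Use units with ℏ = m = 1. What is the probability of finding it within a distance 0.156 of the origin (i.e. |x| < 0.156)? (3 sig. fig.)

The normalised bound state is ψ = √κ e^{−κ|x|} with κ = mg/ℏ² = 6.210.
P(|x| < d) = ∫_{−d}^{d} κ e^{−2κ|x|} dx = 1 − e^{−2κd} = 1 − e^{−1.938} = 0.8559.

P = 0.856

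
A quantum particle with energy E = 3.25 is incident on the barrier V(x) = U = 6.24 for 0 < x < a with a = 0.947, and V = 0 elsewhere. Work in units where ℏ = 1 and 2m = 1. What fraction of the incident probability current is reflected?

R = 0.860

E < U: inside the barrier ψ ∝ e^{±κx} with κ = √(2m(U − E))/ℏ = 1.729.
κa = 1.638, sinh(κa) = 2.474.
Matching ψ, ψ′ at both faces gives T = [1 + U² sinh²(κa) / (4E(U − E))]⁻¹ = 1/7.131 = 0.140.
R = 1 − T = 0.860.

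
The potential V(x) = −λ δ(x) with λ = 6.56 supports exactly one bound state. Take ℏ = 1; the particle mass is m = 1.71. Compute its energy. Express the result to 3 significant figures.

E = -36.8

For x ≠ 0 the bound state is ψ ∝ e^{−κ|x|}; integrating the TISE across the delta gives the cusp condition 2κ = 2mλ/ℏ², so κ = 11.22.
Then E = −ℏ²κ²/(2m) = −mλ²/(2ℏ²) = -36.79.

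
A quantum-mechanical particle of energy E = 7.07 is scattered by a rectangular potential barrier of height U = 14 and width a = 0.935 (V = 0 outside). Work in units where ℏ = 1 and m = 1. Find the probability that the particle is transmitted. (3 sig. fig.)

E < U: inside the barrier ψ ∝ e^{±κx} with κ = √(2m(U − E))/ℏ = 3.723.
κa = 3.481, sinh(κa) = 16.23.
The exact tunnelling result is T⁻¹ = 1 + U² sinh²(κa) / [4E(U − E)] = 264.4, so T = 0.00378.

T = 0.00378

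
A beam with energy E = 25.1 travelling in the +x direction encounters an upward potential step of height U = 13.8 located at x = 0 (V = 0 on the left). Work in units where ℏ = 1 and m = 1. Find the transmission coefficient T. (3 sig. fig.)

The wavenumbers are k₁ = √(2mE)/ℏ = 7.085 on the left and k₂ = √(2m(E − U))/ℏ = 4.754 on the right.
Matching ψ and ψ′ at x = 0 gives r = (k₁ − k₂)/(k₁ + k₂), so R = r² = 0.03877 and T = 1 − R = 0.9612.

T = 0.961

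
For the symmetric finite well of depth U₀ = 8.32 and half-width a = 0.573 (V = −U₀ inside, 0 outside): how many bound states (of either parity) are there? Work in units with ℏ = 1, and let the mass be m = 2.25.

The dimensionless depth is z₀ = a√(2mU₀)/ℏ = 0.573 × √(37.44) = 3.506.
The even/odd transcendental equations gain one root per π/2 in z₀, giving N = 1 + ⌊2z₀/π⌋ = 1 + ⌊2.232⌋ = 3.

N = 3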